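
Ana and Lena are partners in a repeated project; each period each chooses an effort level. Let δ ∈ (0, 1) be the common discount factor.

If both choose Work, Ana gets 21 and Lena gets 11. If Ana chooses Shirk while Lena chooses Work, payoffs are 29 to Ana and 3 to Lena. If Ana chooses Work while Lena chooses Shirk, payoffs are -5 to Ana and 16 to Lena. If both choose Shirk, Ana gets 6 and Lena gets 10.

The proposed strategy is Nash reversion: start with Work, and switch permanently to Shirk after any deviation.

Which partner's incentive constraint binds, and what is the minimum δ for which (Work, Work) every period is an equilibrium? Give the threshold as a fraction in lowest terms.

Lena; δ ≥ 5/6

Ana: cooperation gives 21 each period; deviation gives 29 once then 6 forever.
  21/(1−δ) ≥ 29 + 6δ/(1−δ) ⇒ δ ≥ 8/23.
Lena: cooperation gives 11 each period; deviation gives 16 once then 10 forever.
  δ ≥ 5/6.
Both must hold, so the binding constraint is Lena's: δ ≥ 5/6.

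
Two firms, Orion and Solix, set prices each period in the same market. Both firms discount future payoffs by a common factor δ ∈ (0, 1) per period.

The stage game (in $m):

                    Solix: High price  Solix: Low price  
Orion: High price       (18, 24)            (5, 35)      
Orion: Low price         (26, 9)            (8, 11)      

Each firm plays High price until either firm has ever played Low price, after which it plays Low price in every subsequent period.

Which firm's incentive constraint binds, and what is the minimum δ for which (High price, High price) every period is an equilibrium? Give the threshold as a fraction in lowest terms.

Solix; δ ≥ 11/24

For Orion: deviation gain 26−18 = 8, per-period punishment loss 18−8 = 10. IC gives δ ≥ 8/18 = 4/9.
For Solix: gain 11, loss 13 per period, so δ ≥ 11/24.
The tighter constraint is Solix's, so cooperation needs δ ≥ 11/24.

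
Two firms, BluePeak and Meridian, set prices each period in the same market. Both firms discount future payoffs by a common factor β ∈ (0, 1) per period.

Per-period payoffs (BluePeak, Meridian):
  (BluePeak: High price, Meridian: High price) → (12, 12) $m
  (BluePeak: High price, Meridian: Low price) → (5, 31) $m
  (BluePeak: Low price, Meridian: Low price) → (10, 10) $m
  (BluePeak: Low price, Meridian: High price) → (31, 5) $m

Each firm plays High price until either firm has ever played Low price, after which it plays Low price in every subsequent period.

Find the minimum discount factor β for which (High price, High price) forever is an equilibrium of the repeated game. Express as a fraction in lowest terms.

Cooperation forever yields 12 each period: 12/(1−β).
Deviating yields 31 once, then 10 forever: 31 + 10β/(1−β).
No profitable deviation requires 12/(1−β) ≥ 31 + 10β/(1−β).
Multiplying by (1−β): 12 ≥ 31(1−β) + 10β = 31 − 21β.
So 21β ≥ 19, i.e. β ≥ 19/21.

19/21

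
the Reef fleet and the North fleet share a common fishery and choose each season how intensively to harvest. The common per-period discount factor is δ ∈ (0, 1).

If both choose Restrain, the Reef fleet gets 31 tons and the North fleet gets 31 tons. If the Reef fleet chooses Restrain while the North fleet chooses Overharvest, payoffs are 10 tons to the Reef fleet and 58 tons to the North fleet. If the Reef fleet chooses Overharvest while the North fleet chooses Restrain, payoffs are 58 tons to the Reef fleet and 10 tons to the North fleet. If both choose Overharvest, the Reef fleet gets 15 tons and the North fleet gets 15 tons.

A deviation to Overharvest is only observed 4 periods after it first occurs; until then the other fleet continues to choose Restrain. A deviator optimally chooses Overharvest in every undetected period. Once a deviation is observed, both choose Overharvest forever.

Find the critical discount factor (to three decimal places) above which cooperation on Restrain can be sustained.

0.890

A deviator earns 58 for 4 periods, then 15 forever; cooperating earns 31 forever. Multiplying the IC by (1−δ):
31 ≥ 58(1−δ^4) + 15δ^4, so 43·δ^4 ≥ 27 and δ^4 ≥ 27/43.
δ ≥ (27/43)^(1/4) ≈ 0.890.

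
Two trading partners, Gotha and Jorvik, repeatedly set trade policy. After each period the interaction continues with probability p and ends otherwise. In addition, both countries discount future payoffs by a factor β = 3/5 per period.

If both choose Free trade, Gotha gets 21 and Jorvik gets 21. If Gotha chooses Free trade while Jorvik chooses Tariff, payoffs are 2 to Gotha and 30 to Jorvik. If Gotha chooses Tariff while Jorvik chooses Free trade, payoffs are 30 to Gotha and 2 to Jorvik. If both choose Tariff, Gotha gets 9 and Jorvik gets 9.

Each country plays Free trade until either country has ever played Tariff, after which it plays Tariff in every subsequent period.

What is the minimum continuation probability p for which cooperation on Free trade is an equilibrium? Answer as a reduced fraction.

With continuation probability p and discount β, the effective per-period discount factor is βp.
Grim-trigger IC: βp ≥ (30−21)/(30−9) = 3/7.
So p ≥ (3/7)/(3/5) = 5/7.

5/7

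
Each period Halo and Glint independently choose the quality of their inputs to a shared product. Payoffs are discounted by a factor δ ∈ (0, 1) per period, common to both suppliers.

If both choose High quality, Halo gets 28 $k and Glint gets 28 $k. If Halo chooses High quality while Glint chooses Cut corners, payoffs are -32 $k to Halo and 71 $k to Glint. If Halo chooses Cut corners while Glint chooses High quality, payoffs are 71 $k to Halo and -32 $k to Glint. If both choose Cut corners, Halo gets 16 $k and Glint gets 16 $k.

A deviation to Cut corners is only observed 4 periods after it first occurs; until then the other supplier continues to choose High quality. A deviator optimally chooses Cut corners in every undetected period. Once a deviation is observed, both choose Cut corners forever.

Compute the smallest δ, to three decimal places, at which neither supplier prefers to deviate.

0.940

The best deviation is to choose Cut corners for all 4 undetected periods, earning 71 each, then 16 forever once detected.
Deviation value: 71(1−δ^4)/(1−δ) + 16δ^4/(1−δ); cooperation value: 28/(1−δ).
IC: 28 ≥ 71(1−δ^4) + 16δ^4 = 71 − 55δ^4.
So δ^4 ≥ 43/55, giving δ ≥ (43/55)^(1/4) ≈ 0.940.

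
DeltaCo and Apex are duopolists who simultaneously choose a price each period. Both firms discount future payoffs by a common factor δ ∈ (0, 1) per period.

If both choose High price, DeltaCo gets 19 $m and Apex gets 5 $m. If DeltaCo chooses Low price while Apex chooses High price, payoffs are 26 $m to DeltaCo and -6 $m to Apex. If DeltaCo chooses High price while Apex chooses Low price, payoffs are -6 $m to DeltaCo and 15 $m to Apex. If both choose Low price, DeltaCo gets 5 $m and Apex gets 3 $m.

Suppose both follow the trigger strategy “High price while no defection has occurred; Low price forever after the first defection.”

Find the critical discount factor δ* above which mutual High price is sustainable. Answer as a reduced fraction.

5/6

DeltaCo: cooperation gives 19 each period; deviation gives 26 once then 5 forever.
  19/(1−δ) ≥ 26 + 5δ/(1−δ) ⇒ δ ≥ 7/21 = 1/3.
Apex: cooperation gives 5 each period; deviation gives 15 once then 3 forever.
  δ ≥ 10/12 = 5/6.
Both must hold, so the binding constraint is Apex's: δ ≥ 5/6.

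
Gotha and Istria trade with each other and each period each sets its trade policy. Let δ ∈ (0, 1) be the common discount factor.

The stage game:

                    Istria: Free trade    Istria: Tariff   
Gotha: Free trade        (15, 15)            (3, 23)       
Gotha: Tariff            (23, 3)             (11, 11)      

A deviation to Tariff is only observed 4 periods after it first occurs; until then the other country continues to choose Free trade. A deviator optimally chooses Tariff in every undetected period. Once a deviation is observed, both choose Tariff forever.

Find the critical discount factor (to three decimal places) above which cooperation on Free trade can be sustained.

A deviator earns 23 for 4 periods, then 11 forever; cooperating earns 15 forever. Multiplying the IC by (1−δ):
15 ≥ 23(1−δ^4) + 11δ^4, so 12·δ^4 ≥ 8 and δ^4 ≥ 2/3.
δ ≥ (2/3)^(1/4) ≈ 0.904.

0.904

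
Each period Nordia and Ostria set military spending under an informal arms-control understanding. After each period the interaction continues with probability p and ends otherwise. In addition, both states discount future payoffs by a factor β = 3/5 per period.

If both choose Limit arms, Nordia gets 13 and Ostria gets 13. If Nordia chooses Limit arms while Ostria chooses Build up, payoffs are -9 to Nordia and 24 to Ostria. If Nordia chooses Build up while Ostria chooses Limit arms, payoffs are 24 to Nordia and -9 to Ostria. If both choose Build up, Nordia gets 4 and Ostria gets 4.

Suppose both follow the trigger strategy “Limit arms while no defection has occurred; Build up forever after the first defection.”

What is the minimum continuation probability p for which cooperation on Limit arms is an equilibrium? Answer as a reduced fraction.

With continuation probability p and discount β, the effective per-period discount factor is βp.
Grim-trigger IC: βp ≥ (24−13)/(24−4) = 11/20.
So p ≥ (11/20)/(3/5) = 11/12.

11/12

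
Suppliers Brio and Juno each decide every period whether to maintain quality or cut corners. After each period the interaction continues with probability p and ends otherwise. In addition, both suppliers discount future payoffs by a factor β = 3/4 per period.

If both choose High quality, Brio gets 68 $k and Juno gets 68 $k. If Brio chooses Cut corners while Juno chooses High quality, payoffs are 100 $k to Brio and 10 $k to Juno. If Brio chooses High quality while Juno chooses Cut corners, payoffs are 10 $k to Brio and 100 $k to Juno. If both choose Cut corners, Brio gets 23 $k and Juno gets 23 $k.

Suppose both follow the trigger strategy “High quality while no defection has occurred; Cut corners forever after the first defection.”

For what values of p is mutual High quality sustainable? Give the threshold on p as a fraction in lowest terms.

With continuation probability p and discount β, the effective per-period discount factor is βp.
Grim-trigger IC: βp ≥ (100−68)/(100−23) = 32/77.
So p ≥ (32/77)/(3/4) = 128/231.

128/231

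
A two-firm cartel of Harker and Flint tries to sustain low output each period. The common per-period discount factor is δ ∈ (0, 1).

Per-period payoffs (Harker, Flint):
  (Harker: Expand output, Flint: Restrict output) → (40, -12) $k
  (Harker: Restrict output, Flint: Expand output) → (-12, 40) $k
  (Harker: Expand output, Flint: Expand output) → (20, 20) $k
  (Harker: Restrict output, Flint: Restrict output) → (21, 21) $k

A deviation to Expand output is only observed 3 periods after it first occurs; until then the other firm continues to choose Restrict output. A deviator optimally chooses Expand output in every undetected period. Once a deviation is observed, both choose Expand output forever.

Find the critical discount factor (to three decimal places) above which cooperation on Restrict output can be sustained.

A deviator earns 40 for 3 periods, then 20 forever; cooperating earns 21 forever. Multiplying the IC by (1−δ):
21 ≥ 40(1−δ^3) + 20δ^3, so 20·δ^3 ≥ 19 and δ^3 ≥ 19/20.
δ ≥ (19/20)^(1/3) ≈ 0.983.

0.983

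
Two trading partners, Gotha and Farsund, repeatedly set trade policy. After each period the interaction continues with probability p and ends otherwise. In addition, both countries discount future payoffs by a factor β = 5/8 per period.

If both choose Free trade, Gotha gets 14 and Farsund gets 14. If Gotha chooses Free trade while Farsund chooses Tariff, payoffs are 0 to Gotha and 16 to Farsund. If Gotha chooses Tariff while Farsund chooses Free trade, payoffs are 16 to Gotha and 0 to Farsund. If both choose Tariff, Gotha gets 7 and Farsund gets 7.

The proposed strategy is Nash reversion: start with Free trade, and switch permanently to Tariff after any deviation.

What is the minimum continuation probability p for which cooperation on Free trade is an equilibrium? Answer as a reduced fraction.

16/45

With continuation probability p and discount β, the effective per-period discount factor is βp.
Grim-trigger IC: βp ≥ (16−14)/(16−7) = 2/9.
So p ≥ (2/9)/(5/8) = 16/45.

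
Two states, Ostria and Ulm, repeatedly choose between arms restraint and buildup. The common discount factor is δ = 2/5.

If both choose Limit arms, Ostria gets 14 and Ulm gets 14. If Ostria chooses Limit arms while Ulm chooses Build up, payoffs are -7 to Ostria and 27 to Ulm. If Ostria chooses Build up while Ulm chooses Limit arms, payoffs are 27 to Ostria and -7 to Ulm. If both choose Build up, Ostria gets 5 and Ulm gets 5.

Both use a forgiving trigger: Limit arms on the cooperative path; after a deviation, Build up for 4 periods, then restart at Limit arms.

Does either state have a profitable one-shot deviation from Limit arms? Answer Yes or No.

Yes

IC: δ+…+δ^4 ≥ (27−14)/(14−5) = 13/9.
At δ = 2/5: partial sum = 0.6496 < 1.4444. Cooperation not sustainable.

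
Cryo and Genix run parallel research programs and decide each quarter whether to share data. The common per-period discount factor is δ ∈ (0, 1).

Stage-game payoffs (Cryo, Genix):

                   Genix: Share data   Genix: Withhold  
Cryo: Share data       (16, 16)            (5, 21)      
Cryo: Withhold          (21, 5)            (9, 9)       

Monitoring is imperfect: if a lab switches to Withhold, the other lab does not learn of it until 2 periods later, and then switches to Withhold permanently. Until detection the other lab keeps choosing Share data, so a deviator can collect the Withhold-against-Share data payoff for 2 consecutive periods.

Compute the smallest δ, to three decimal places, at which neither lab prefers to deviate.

The best deviation is to choose Withhold for all 2 undetected periods, earning 21 each, then 9 forever once detected.
Deviation value: 21(1−δ^2)/(1−δ) + 9δ^2/(1−δ); cooperation value: 16/(1−δ).
IC: 16 ≥ 21(1−δ^2) + 9δ^2 = 21 − 12δ^2.
So δ^2 ≥ 5/12, giving δ ≥ (5/12)^(1/2) ≈ 0.645.

0.645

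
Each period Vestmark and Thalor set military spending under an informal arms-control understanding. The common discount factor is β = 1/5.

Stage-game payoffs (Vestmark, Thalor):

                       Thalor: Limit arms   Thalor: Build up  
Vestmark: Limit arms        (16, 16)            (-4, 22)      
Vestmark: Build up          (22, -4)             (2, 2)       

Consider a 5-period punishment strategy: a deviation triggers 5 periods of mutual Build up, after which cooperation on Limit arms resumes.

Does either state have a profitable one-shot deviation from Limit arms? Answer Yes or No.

A one-shot deviation gives 22 now, then 2 for 5 periods, then back to 16.
Gain from deviating: (22−16) today; loss: (16−2) in each of the next 5 periods.
No-deviation condition: (16−2)(β+…+β^5) ≥ 22−16, i.e. β+…+β^5 ≥ 3/7.
At β = 1/5: β+…+β^5 = 0.2499 < 0.4286.
So cooperation is not sustainable.

Yes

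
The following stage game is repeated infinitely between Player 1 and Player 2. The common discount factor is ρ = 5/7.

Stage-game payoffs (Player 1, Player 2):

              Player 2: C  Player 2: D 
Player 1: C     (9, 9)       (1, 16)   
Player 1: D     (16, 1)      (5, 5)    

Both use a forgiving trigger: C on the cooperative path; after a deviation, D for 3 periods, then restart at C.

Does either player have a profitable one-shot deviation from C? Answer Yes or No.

Yes

Comparing payoff streams over the 4 periods until play realigns: cooperate → 9(1+ρ+…+ρ^3); deviate → 16 + 5(ρ+…+ρ^3).
Cooperation is sustained iff (9−5)(ρ+…+ρ^3) ≥ 16−9.
ρ+…+ρ^3 = 5/7·(1−(5/7)^3)/(1−5/7) = 1.5889, and (16−9)/(9−5) = 1.7500.
1.5889 < 1.7500, so cooperation is not sustainable.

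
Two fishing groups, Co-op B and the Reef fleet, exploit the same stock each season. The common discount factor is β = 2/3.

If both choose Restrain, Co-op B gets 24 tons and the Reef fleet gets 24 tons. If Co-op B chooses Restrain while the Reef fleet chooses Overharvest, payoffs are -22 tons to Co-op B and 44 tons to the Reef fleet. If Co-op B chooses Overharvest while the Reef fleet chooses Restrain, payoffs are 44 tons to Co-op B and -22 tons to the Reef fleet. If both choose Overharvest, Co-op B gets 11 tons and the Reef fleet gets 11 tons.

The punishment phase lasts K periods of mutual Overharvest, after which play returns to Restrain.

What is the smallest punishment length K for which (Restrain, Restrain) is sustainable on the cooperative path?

4

IC: β(1−β^K)/(1−β) ≥ (44−24)/(24−11) = 20/13.
With β = 2/3: need 1 − β^K ≥ 20/13·(1−2/3)/(2/3), i.e. β^K ≤ 0.2308.
Since (2/3)^3 = 0.2963 and (2/3)^4 = 0.1975, the smallest such K is 4.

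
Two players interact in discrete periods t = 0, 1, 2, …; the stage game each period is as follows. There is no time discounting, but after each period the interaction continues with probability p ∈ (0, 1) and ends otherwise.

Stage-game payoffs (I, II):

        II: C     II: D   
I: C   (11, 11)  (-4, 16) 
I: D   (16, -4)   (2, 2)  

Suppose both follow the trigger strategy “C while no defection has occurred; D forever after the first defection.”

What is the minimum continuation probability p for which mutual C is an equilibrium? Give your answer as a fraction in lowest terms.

5/14

With no time discounting, the continuation probability p plays the role of the discount factor.
Grim-trigger IC: 11/(1−p) ≥ 16 + 2p/(1−p) ⇒ p ≥ (16−11)/(16−2) = 5/14.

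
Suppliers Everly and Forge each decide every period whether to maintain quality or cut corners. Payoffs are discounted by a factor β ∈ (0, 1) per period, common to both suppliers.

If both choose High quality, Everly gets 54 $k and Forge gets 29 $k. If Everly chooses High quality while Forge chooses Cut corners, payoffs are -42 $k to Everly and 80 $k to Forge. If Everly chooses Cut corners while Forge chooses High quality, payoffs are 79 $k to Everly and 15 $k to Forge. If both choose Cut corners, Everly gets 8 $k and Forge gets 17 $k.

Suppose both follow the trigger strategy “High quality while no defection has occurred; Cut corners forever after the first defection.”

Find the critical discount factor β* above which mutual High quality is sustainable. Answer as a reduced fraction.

Everly: cooperation gives 54 each period; deviation gives 79 once then 8 forever.
  54/(1−β) ≥ 79 + 8β/(1−β) ⇒ β ≥ 25/71.
Forge: cooperation gives 29 each period; deviation gives 80 once then 17 forever.
  β ≥ 51/63 = 17/21.
Both must hold, so the binding constraint is Forge's: β ≥ 17/21.

17/21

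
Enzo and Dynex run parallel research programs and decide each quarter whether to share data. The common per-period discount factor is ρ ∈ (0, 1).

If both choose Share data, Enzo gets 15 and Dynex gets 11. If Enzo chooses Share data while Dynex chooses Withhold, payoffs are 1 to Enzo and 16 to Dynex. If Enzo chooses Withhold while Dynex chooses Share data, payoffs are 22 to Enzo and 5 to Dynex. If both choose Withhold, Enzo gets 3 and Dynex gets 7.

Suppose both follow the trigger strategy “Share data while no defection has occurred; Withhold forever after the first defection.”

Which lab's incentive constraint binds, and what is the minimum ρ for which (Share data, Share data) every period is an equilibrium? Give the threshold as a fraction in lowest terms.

Enzo: cooperation gives 15 each period; deviation gives 22 once then 3 forever.
  15/(1−ρ) ≥ 22 + 3ρ/(1−ρ) ⇒ ρ ≥ 7/19.
Dynex: cooperation gives 11 each period; deviation gives 16 once then 7 forever.
  ρ ≥ 5/9.
Both must hold, so the binding constraint is Dynex's: ρ ≥ 5/9.

Dynex; ρ ≥ 5/9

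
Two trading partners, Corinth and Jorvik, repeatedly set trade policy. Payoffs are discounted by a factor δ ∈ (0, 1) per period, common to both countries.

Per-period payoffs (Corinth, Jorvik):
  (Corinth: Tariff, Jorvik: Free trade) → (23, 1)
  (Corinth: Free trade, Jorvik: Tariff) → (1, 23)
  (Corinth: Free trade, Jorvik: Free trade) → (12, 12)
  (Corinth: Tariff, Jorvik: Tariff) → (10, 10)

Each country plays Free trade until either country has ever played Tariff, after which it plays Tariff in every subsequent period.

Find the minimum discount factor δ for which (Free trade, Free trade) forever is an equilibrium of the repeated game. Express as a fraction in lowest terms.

One-period gain from deviating is 23 − 12 = 11. The loss is 12 − 10 = 2 in every subsequent period, with present value 2·δ/(1−δ).
Deviation is unprofitable when 2·δ/(1−δ) ≥ 11, i.e. δ/(1−δ) ≥ 11/2.
Equivalently δ ≥ 11/(11+2) = 11/13.

11/13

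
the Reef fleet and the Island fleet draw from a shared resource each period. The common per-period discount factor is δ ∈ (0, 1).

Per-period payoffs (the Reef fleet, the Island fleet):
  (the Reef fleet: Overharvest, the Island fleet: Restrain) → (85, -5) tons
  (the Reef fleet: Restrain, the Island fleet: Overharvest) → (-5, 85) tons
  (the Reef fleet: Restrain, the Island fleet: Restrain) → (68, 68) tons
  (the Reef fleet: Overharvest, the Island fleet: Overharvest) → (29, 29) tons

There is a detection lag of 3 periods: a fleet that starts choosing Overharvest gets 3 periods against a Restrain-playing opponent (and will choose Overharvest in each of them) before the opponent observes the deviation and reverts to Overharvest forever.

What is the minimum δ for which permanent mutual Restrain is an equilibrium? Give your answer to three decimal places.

0.672

The best deviation is to choose Overharvest for all 3 undetected periods, earning 85 each, then 29 forever once detected.
Deviation value: 85(1−δ^3)/(1−δ) + 29δ^3/(1−δ); cooperation value: 68/(1−δ).
IC: 68 ≥ 85(1−δ^3) + 29δ^3 = 85 − 56δ^3.
So δ^3 ≥ 17/56, giving δ ≥ (17/56)^(1/3) ≈ 0.672.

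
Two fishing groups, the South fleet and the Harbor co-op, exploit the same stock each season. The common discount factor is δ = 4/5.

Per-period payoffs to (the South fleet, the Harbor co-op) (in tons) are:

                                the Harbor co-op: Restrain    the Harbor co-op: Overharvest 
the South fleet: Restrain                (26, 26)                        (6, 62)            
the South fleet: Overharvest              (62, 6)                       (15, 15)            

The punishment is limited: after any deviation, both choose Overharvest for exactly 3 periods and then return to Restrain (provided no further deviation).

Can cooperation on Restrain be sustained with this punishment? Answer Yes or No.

IC: δ+…+δ^3 ≥ (62−26)/(26−15) = 36/11.
At δ = 4/5: partial sum = 1.9520 < 3.2727. Cooperation not sustainable.

No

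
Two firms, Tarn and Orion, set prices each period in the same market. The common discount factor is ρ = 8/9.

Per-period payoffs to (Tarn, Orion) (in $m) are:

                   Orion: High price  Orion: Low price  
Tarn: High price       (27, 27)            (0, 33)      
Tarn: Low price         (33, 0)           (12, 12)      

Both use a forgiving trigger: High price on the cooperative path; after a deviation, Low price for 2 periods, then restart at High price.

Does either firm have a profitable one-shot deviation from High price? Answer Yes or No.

No

A one-shot deviation gives 33 now, then 12 for 2 periods, then back to 27.
Gain from deviating: (33−27) today; loss: (27−12) in each of the next 2 periods.
No-deviation condition: (27−12)(ρ+…+ρ^2) ≥ 33−27, i.e. ρ+…+ρ^2 ≥ 2/5.
At ρ = 8/9: ρ+…+ρ^2 = 1.6790 ≥ 0.4000.
So cooperation is sustainable.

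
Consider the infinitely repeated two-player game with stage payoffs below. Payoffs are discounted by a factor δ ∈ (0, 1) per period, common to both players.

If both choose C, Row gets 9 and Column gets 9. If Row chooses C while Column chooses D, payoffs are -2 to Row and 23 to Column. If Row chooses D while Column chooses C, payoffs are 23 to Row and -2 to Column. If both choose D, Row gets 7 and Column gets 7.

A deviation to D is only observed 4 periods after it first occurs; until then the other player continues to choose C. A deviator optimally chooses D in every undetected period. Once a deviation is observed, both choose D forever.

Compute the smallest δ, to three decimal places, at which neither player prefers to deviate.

The best deviation is to choose D for all 4 undetected periods, earning 23 each, then 7 forever once detected.
Deviation value: 23(1−δ^4)/(1−δ) + 7δ^4/(1−δ); cooperation value: 9/(1−δ).
IC: 9 ≥ 23(1−δ^4) + 7δ^4 = 23 − 16δ^4.
So δ^4 ≥ 14/16 = 7/8, giving δ ≥ (7/8)^(1/4) ≈ 0.967.

0.967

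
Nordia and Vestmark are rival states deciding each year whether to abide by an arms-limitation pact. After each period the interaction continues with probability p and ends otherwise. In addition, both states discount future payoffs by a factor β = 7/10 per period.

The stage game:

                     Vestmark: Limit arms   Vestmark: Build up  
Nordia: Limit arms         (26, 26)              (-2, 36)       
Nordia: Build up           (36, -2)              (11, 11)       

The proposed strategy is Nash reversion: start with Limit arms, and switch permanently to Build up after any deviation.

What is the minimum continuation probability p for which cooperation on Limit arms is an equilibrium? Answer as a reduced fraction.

Expected continuation weight on next period's payoff is β·p = 7/10·p, which plays the role of the discount factor.
Cooperation requires 7/10·p ≥ (36−26)/(36−11) = 2/5, hence p ≥ 4/7.

4/7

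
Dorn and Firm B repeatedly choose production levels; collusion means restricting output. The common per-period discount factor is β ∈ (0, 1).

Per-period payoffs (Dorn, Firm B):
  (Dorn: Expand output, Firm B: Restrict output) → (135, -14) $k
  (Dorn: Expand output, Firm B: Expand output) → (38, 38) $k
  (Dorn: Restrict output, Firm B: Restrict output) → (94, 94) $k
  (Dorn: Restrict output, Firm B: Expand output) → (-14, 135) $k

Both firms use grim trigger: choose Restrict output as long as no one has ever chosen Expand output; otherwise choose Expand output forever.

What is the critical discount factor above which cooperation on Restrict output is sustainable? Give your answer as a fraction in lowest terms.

41/97

94/(1−β) ≥ 135 + 38β/(1−β)
94 ≥ 135 − 97β
β ≥ 41/97.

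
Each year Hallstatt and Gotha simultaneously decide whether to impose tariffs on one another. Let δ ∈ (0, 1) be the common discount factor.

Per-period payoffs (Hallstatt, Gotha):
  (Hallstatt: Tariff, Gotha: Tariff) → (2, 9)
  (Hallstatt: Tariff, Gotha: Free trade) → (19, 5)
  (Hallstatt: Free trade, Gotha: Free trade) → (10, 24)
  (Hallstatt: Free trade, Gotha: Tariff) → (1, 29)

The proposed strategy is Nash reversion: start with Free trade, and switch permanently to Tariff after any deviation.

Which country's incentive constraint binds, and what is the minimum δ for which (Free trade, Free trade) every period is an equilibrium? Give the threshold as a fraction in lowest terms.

Hallstatt; δ ≥ 9/17

Hallstatt: cooperation gives 10 each period; deviation gives 19 once then 2 forever.
  10/(1−δ) ≥ 19 + 2δ/(1−δ) ⇒ δ ≥ 9/17.
Gotha: cooperation gives 24 each period; deviation gives 29 once then 9 forever.
  δ ≥ 5/20 = 1/4.
Both must hold, so the binding constraint is Hallstatt's: δ ≥ 9/17.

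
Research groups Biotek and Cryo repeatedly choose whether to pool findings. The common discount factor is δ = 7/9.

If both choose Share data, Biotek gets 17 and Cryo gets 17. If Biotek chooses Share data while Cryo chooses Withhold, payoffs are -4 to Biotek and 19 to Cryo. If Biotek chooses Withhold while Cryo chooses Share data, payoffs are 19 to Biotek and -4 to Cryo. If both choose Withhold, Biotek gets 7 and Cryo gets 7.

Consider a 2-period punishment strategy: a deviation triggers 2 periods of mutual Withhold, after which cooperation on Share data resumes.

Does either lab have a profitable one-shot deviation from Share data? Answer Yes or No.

Comparing payoff streams over the 3 periods until play realigns: cooperate → 17(1+δ+…+δ^2); deviate → 19 + 7(δ+…+δ^2).
Cooperation is sustained iff (17−7)(δ+…+δ^2) ≥ 19−17.
δ+…+δ^2 = 7/9·(1−(7/9)^2)/(1−7/9) = 1.3827, and (19−17)/(17−7) = 0.2000.
1.3827 ≥ 0.2000, so cooperation is sustainable.

No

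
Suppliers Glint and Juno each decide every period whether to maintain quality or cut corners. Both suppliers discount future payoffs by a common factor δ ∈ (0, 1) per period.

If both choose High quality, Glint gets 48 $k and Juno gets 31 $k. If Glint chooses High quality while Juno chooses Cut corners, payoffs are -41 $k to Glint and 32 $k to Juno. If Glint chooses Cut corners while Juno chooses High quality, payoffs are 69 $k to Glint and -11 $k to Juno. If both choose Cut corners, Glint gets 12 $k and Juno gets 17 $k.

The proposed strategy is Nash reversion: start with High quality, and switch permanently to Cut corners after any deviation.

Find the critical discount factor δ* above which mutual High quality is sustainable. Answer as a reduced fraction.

For Glint: deviation gain 69−48 = 21, per-period punishment loss 48−12 = 36. IC gives δ ≥ 21/57 = 7/19.
For Juno: gain 1, loss 14 per period, so δ ≥ 1/15.
The tighter constraint is Glint's, so cooperation needs δ ≥ 7/19.

7/19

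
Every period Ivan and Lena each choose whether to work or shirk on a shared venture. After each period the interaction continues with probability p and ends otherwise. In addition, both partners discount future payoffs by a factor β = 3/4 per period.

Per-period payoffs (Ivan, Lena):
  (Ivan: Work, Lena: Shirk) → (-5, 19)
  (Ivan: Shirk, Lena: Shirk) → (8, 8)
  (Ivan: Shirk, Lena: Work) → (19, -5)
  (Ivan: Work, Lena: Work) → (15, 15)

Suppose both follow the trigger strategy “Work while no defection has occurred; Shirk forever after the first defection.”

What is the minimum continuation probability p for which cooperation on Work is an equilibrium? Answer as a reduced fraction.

16/33

With continuation probability p and discount β, the effective per-period discount factor is βp.
Grim-trigger IC: βp ≥ (19−15)/(19−8) = 4/11.
So p ≥ (4/11)/(3/4) = 16/33.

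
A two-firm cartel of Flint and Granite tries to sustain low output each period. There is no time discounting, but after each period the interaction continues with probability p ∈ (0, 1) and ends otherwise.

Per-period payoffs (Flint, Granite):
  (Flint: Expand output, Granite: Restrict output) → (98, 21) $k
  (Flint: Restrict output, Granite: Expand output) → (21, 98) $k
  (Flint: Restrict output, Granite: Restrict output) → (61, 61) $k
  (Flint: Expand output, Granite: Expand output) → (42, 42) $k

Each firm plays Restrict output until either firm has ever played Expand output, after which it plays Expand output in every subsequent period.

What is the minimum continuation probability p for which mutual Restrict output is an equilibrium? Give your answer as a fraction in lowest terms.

Expected cooperation value is 61 + p·61 + p²·61 + … = 61/(1−p); deviation gives 98 + p·42/(1−p).
61 ≥ 98(1−p) + 42p ⇒ 56p ≥ 37 ⇒ p ≥ 37/56.

37/56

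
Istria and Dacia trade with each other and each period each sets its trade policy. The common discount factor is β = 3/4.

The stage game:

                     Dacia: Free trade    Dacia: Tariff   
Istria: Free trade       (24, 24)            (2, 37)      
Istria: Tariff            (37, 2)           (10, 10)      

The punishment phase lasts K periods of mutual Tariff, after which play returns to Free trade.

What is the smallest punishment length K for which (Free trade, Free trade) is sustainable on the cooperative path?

IC: β(1−β^K)/(1−β) ≥ (37−24)/(24−10) = 13/14.
With β = 3/4: need 1 − β^K ≥ 13/14·(1−3/4)/(3/4), i.e. β^K ≤ 0.6905.
Since (3/4)^1 = 0.7500 and (3/4)^2 = 0.5625, the smallest such K is 2.

2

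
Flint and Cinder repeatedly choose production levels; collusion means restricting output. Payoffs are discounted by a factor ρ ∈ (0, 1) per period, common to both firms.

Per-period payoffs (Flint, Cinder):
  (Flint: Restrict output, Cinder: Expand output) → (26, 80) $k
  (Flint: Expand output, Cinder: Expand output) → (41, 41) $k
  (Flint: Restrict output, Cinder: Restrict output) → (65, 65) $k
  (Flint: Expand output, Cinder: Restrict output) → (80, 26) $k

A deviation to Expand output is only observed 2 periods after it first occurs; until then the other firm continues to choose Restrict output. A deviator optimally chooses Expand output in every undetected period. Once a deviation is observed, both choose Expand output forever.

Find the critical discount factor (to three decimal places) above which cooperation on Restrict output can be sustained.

Deviating for the 2 undetected periods gains 80−65 = 15 per period over cooperation, then loses 65−41 = 24 per period forever once punishment starts.
Gain: 15(1 + ρ + … + ρ^1); loss: 24·ρ^2/(1−ρ).
No profitable deviation ⇔ 15(1−ρ^2) ≤ 24·ρ^2, i.e. ρ^2 ≥ 15/(15+24) = 5/13.
Hence ρ ≥ (5/13)^(1/2) ≈ 0.620.

0.620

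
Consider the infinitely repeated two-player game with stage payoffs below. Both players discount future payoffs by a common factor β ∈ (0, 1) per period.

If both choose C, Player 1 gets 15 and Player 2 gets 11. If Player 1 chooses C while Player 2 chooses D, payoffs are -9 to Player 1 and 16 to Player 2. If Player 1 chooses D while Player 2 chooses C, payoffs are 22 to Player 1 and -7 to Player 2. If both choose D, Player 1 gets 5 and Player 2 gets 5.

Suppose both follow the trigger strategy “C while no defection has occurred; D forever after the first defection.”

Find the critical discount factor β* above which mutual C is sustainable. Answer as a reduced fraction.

5/11

Player 1: cooperation gives 15 each period; deviation gives 22 once then 5 forever.
  15/(1−β) ≥ 22 + 5β/(1−β) ⇒ β ≥ 7/17.
Player 2: cooperation gives 11 each period; deviation gives 16 once then 5 forever.
  β ≥ 5/11.
Both must hold, so the binding constraint is Player 2's: β ≥ 5/11.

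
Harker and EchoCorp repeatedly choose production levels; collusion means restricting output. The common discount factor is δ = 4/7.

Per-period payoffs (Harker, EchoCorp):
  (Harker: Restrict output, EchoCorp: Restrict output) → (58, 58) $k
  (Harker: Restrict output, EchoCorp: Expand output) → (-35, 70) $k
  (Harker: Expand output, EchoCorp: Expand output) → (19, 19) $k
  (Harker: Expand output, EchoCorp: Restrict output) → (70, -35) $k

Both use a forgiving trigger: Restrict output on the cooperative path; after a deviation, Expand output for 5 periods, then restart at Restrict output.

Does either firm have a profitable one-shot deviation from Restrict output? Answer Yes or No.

No

IC: δ+…+δ^5 ≥ (70−58)/(58−19) = 4/13.
At δ = 4/7: partial sum = 1.2521 ≥ 0.3077. Cooperation sustainable.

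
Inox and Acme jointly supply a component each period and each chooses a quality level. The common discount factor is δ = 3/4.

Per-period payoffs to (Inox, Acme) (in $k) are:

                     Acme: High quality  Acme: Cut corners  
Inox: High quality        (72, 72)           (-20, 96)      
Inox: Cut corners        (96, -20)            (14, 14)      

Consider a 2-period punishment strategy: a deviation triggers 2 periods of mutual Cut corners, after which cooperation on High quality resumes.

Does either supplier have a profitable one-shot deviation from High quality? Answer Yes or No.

A one-shot deviation gives 96 now, then 14 for 2 periods, then back to 72.
Gain from deviating: (96−72) today; loss: (72−14) in each of the next 2 periods.
No-deviation condition: (72−14)(δ+…+δ^2) ≥ 96−72, i.e. δ+…+δ^2 ≥ 12/29.
At δ = 3/4: δ+…+δ^2 = 1.3125 ≥ 0.4138.
So cooperation is sustainable.

No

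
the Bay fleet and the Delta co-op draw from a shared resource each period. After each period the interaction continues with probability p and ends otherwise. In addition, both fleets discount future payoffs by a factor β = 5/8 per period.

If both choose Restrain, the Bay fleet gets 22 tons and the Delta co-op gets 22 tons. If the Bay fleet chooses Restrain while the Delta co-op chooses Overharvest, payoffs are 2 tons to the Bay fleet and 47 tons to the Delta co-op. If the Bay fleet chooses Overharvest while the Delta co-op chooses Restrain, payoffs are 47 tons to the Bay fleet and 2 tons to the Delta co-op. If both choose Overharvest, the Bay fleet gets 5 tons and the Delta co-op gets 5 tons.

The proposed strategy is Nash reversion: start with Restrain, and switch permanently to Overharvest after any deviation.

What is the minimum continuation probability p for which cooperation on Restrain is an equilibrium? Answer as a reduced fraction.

With continuation probability p and discount β, the effective per-period discount factor is βp.
Grim-trigger IC: βp ≥ (47−22)/(47−5) = 25/42.
So p ≥ (25/42)/(5/8) = 20/21.

20/21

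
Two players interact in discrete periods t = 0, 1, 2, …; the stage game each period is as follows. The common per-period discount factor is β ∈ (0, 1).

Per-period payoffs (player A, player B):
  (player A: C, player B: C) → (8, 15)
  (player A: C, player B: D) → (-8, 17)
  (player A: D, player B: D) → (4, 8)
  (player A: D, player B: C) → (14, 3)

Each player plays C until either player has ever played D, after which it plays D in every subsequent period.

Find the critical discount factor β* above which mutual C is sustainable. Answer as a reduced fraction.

3/5

player A: cooperation gives 8 each period; deviation gives 14 once then 4 forever.
  8/(1−β) ≥ 14 + 4β/(1−β) ⇒ β ≥ 6/10 = 3/5.
player B: cooperation gives 15 each period; deviation gives 17 once then 8 forever.
  β ≥ 2/9.
Both must hold, so the binding constraint is player A's: β ≥ 3/5.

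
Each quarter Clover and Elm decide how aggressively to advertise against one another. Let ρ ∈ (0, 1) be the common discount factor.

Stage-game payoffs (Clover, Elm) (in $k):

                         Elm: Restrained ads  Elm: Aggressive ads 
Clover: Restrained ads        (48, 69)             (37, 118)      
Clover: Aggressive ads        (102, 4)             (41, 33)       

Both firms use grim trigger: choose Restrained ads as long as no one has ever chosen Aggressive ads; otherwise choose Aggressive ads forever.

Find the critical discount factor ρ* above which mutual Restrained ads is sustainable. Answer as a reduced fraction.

54/61

Clover: cooperation gives 48 each period; deviation gives 102 once then 41 forever.
  48/(1−ρ) ≥ 102 + 41ρ/(1−ρ) ⇒ ρ ≥ 54/61.
Elm: cooperation gives 69 each period; deviation gives 118 once then 33 forever.
  ρ ≥ 49/85.
Both must hold, so the binding constraint is Clover's: ρ ≥ 54/61.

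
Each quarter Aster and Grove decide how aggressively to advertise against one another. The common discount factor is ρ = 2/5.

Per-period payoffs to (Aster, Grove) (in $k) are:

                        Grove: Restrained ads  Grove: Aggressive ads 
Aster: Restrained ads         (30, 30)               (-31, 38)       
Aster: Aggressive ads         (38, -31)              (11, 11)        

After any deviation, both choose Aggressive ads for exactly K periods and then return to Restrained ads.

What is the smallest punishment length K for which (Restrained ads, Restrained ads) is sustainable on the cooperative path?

2

IC: ρ(1−ρ^K)/(1−ρ) ≥ (38−30)/(30−11) = 8/19.
With ρ = 2/5: need 1 − ρ^K ≥ 8/19·(1−2/5)/(2/5), i.e. ρ^K ≤ 0.3684.
Since (2/5)^1 = 0.4000 and (2/5)^2 = 0.1600, the smallest such K is 2.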